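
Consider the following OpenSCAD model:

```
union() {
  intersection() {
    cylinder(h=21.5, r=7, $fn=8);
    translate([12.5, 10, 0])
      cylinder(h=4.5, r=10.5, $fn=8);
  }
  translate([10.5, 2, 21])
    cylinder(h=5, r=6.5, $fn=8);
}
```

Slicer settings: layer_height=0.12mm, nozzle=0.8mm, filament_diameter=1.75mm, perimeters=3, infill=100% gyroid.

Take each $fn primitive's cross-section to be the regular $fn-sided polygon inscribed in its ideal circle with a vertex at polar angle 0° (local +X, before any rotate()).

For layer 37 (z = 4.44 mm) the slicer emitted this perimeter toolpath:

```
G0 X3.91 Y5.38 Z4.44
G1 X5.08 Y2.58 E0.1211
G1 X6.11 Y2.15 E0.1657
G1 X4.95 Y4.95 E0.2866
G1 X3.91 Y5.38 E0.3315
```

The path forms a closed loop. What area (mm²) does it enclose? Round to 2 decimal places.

Apply the shoelace formula to the sequence of (X, Y) vertices; enclosed area = 2.40 mm².

2.40 mm²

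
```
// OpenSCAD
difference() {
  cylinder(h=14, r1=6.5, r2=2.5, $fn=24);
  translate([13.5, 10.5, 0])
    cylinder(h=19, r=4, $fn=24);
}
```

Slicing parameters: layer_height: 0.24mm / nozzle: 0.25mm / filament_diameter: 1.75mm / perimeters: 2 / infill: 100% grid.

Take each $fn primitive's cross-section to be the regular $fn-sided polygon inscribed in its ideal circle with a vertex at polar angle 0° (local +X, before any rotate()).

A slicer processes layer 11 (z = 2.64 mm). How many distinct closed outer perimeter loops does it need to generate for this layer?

1

At z = 2.64 mm: the cone: at t=0.189 of its height the radius interpolates to r₁+(r₂−r₁)t = 5.746, giving a regular 24-gon of that circumradius; the r=4 cylinder at (13.5, 10.5) gives a regular 24-gon of circumradius 4 (constant along its height); After the difference (first − rest): starting from the cone, the r=4 cylinder at (13.5, 10.5) misses the remaining region (no effect) — 1 connected region. The result has 1 disconnected region.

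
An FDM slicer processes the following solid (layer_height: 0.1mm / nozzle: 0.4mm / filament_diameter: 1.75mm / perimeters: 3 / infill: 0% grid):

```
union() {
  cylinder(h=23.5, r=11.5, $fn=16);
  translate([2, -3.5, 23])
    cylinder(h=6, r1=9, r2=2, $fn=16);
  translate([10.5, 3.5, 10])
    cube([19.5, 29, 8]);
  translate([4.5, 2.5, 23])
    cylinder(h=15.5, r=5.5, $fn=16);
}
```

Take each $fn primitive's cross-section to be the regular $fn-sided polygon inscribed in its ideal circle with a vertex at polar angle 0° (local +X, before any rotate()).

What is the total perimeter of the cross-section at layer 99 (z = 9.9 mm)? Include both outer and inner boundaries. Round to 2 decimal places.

71.79 mm

At z = 9.9 mm: the cylinder: section is a regular 16-gon, circumradius r=11.5 (perimeter = 2·16·11.500·sin(180°/16) = 71.79 mm); the cone at (2, -3.5) is not intersected at this z (z outside [23, 29]); the cube at (10.5, 3.5) does not reach this height (z outside [10, 18]); the cylinder at (4.5, 2.5) does not reach this height (z outside [23, 38.5]); Merging all regions: only the r=11.5 cylinder is present, so the union is just that shape — boundary = 71.79 mm. Overall, the cross-section is a single solid region. Total boundary length (outer) = 71.79 mm.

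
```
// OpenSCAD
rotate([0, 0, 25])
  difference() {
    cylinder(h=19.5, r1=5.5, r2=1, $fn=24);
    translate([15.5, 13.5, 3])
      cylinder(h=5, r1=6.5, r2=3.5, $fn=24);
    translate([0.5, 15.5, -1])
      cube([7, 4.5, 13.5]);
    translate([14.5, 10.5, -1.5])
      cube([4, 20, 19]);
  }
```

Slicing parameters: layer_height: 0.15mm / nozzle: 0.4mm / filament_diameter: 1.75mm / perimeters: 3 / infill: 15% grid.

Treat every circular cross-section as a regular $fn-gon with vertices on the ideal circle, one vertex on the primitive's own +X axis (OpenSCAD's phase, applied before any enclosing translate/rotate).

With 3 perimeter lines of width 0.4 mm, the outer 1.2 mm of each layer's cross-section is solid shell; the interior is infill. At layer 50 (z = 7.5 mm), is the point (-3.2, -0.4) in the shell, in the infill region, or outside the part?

shell

At z = 7.5 mm: the cone contributes a regular 24-gon of circumradius 3.769 (interpolated between r1=5.5 and r2=1 at t=0.385); the cone at (15.5, 13.5) (r1=6.5→r2=3.5) has section circumradius 3.800 here — a regular 24-gon; the cube at (0.5, 15.5) (footprint 7×4.5) is included at this height; the cube at (14.5, 10.5) (footprint 4×20) is included at this height; Subtracting the remaining from the first: starting from the cone, the cone at (15.5, 13.5) misses the remaining region (no effect); the 7×4.5 cube at (0.5, 15.5) misses the remaining region (no effect); the 4×20 cube at (14.5, 10.5) misses the remaining region (no effect) — 1 connected region; (rotated 25° about Z; rotation is an isometry so areas/perimeters/island counts are preserved). Overall, the cross-section is a single solid region. Undo the 25° rotation: the query point maps to (-3.069, 0.990) in the un-rotated model frame. The nearest boundary edge runs (-3.64, 0.98)→(-3.26, 1.88); distance from the point to it = 0.52 mm. The point is inside the cross-section, 0.52 mm from the nearest boundary — within the 1.2 mm shell band (3 × 0.4).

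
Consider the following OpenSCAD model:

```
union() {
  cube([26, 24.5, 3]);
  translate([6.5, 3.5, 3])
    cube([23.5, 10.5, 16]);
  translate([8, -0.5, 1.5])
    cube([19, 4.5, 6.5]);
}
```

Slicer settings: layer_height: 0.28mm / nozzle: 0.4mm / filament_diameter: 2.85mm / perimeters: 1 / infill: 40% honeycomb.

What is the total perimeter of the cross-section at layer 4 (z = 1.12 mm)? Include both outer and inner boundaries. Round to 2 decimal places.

At z = 1.12 mm: the 26×24.5 cube contributes its full rectangle (perimeter 101.00 mm); the cube at (6.5, 3.5) is not intersected at this z (z outside [3, 19]); the cube at (8, -0.5) does not reach this height (z outside [1.5, 8]); Combining (union): only the 26×24.5 cube is present, so the union is just that shape — boundary = 101.00 mm. Overall, the cross-section is a single solid region. Total boundary length (outer) = 101.00 mm.

101.00 mm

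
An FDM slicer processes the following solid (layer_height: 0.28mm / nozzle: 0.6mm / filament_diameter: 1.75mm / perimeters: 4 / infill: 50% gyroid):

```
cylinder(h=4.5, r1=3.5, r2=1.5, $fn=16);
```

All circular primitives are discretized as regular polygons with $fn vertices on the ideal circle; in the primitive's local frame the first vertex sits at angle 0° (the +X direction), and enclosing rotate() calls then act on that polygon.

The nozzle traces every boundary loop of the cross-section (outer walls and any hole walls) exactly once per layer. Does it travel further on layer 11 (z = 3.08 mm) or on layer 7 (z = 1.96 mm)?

layer 7 (z = 1.96 mm)

Layer 11 (z = 3.08): the cone: at t=0.684 of its height the radius interpolates to r₁+(r₂−r₁)t = 2.131, giving a regular 16-gon of that circumradius (perimeter = 2·16·2.131·sin(180°/16) = 13.30 mm). So its perimeter = 13.30 mm. Layer 7 (z = 1.96): the cone (r1=3.5→r2=1.5) has section circumradius 2.629 here — a regular 16-gon (perimeter = 2·16·2.629·sin(180°/16) = 16.41 mm). So its perimeter = 16.41 mm. Layer 7 is larger (16.41 vs 13.30 mm).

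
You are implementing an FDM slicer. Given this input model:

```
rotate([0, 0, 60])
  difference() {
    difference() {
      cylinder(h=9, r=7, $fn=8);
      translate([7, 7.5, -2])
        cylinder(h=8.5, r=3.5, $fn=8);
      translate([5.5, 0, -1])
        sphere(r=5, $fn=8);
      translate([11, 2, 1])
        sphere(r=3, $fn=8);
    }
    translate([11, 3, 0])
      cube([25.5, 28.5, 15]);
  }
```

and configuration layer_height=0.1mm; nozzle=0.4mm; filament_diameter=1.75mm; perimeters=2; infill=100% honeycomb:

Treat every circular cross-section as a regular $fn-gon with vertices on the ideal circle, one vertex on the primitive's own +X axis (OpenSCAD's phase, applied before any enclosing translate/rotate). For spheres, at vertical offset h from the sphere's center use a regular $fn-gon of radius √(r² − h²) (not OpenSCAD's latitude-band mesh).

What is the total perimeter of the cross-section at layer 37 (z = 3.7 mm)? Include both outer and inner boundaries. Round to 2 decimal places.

At z = 3.7 mm: the cylinder: section is a regular 8-gon, circumradius r=7 (perimeter = 2·8·7.000·sin(180°/8) = 42.86 mm); the r=3.5 cylinder at (7, 7.5) gives a regular 8-gon of circumradius 3.5 (constant along its height) (perimeter = 2·8·3.500·sin(180°/8) = 21.43 mm); the r=5 sphere at (5.5, 0) slices to a regular 8-gon of circumradius 1.706 (√(r²−h²) with h=4.7 from center) (perimeter = 2·8·1.706·sin(180°/8) = 10.44 mm); the r=3 sphere at (11, 2) contributes a regular 8-gon of circumradius √(3²−2.7²) = 1.308 (perimeter = 2·8·1.308·sin(180°/8) = 8.01 mm); After the difference (first − rest): starting from the r=7 cylinder, the r=3.5 cylinder at (7, 7.5) partially overlaps it — only the 0.05 mm² overlap (of its 34.65 mm²) is removed, clipping the outline; the r=5 sphere at (5.5, 0) partially overlaps it — only the 7.71 mm² overlap (of its 8.23 mm²) is removed, clipping the outline; the r=3 sphere at (11, 2) misses the remaining region (no effect) — boundary = 47.32 mm; the cube at (11, 3) is present — its section is the full 25.5×28.5 rectangle (perimeter 108.00 mm); Subtracting the remaining from the first: starting from that combined region, the 25.5×28.5 cube at (11, 3) misses the remaining region (no effect) — boundary = 47.32 mm; (rotated 60° about Z; rotation is an isometry so areas/perimeters/island counts are preserved). Overall, the cross-section is a single solid region. Total boundary length (outer) = 47.32 mm.

47.32 mm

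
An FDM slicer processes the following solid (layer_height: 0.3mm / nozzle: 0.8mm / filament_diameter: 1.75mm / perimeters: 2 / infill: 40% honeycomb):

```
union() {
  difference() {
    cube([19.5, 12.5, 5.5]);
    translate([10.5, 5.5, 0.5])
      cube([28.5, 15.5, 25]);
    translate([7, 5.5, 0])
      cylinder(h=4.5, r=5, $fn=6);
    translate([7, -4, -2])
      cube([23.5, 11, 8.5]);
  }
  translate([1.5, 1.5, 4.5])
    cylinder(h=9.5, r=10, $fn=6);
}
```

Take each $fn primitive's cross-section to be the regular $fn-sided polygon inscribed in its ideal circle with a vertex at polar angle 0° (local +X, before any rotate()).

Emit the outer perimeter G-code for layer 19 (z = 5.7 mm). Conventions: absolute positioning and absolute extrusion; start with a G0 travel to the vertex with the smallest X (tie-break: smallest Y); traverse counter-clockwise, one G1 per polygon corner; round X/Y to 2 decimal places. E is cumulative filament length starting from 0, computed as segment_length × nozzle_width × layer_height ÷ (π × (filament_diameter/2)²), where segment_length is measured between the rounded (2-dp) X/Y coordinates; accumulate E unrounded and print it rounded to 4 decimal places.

G0 X-8.50 Y1.50 Z5.70
G1 X-3.50 Y-7.16 E0.9978
G1 X6.50 Y-7.16 E1.9956
G1 X11.50 Y1.50 E2.9934
G1 X6.50 Y10.16 E3.9912
G1 X-3.50 Y10.16 E4.9890
G1 X-8.50 Y1.50 E5.9867

At z = 5.7 mm: the cube is absent (z outside [0, 5.5]); the cube at (10.5, 5.5) (footprint 28.5×15.5) is included at this height; the cylinder at (7, 5.5) does not reach this height (z outside [0, 4.5]); the 23.5×11 cube at (7, -4) contributes its full rectangle; Taking the first minus the rest: the first operand is absent here, so nothing remains; the r=10 cylinder at (1.5, 1.5) contributes a regular 6-gon of circumradius 10; Combining (union): only the r=10 cylinder at (1.5, 1.5) is present, so the union is just that shape — 1 connected region. The outline is a single polygon with 6 vertices. Extrusion per mm of travel: 0.8 × 0.3 / (π × 0.875²) = 0.099780. Accumulating E over each segment gives final E = 5.9867.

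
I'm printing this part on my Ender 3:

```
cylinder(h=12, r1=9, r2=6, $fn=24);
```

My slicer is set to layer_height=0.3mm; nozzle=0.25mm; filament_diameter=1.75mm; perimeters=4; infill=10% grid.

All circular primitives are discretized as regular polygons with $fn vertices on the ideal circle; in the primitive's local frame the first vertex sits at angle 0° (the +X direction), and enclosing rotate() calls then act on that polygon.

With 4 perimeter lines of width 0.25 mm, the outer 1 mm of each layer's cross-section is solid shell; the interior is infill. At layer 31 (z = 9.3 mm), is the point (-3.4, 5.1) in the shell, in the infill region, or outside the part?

At z = 9.3 mm: the cone contributes a regular 24-gon of circumradius 6.675 (interpolated between r1=9 and r2=6 at t=0.775). Overall, the cross-section is a single solid region. The nearest boundary edge runs (-3.34, 5.78)→(-4.72, 4.72); distance from the point to it = 0.50 mm. The point is inside the cross-section, 0.50 mm from the nearest boundary — within the 1 mm shell band (4 × 0.25).

shell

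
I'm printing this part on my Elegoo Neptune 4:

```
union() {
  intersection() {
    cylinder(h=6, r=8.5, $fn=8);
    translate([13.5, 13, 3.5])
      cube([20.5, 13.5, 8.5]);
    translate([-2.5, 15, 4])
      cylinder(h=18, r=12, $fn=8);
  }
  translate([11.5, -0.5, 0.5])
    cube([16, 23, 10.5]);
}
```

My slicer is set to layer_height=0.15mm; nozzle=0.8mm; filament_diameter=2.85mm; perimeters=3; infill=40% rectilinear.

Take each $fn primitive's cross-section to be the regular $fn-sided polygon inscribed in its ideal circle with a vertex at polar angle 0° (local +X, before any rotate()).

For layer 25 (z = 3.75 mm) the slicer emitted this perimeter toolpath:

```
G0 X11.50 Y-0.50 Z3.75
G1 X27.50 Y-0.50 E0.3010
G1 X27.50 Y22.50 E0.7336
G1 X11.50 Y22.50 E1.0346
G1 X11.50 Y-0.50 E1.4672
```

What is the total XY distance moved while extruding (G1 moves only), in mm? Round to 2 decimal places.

Sum the Euclidean lengths of each G1 segment: total = 78.00 mm.

78.00 mm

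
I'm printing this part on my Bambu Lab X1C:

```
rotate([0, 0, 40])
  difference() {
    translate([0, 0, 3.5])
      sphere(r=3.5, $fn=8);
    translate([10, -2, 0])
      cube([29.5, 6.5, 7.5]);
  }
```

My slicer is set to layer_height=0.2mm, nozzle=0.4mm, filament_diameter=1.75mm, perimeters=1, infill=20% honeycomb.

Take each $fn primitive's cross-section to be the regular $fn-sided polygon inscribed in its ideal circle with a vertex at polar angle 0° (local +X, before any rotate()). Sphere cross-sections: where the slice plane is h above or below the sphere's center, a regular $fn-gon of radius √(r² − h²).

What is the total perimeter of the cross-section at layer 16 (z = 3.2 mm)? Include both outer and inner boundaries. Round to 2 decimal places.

21.35 mm

At z = 3.2 mm: the r=3.5 sphere contributes a regular 8-gon of circumradius √(3.5²−0.3²) = 3.487 (perimeter = 2·8·3.487·sin(180°/8) = 21.35 mm); the cube at (10, -2) is present — its section is the full 29.5×6.5 rectangle (perimeter 72.00 mm); Taking the first minus the rest: starting from the r=3.5 sphere, the 29.5×6.5 cube at (10, -2) misses the remaining region (no effect) — boundary = 21.35 mm; (rotated 40° about Z; rotation is an isometry so areas/perimeters/island counts are preserved). Overall, the cross-section is a single solid region. Total boundary length (outer) = 21.35 mm.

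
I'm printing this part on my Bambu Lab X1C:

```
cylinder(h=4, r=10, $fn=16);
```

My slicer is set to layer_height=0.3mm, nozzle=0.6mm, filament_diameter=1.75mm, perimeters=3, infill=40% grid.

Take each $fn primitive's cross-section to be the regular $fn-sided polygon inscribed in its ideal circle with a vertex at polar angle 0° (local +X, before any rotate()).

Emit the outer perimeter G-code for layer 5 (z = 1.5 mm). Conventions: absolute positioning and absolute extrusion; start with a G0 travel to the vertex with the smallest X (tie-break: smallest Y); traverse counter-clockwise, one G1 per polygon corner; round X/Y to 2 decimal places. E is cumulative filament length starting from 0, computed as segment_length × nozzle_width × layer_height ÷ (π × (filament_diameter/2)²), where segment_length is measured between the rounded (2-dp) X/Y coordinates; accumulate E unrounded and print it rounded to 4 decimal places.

At z = 1.5 mm: the r=10 cylinder gives a regular 16-gon of circumradius 10 (constant along its height). The outline is a single polygon with 16 vertices. Extrusion per mm of travel: 0.6 × 0.3 / (π × 0.875²) = 0.074835. Accumulating E over each segment gives final E = 4.6723.

G0 X-10.00 Y0.00 Z1.50
G1 X-9.24 Y-3.83 E0.2922
G1 X-7.07 Y-7.07 E0.5840
G1 X-3.83 Y-9.24 E0.8759
G1 X0.00 Y-10.00 E1.1681
G1 X3.83 Y-9.24 E1.4603
G1 X7.07 Y-7.07 E1.7521
G1 X9.24 Y-3.83 E2.0439
G1 X10.00 Y0.00 E2.3361
G1 X9.24 Y3.83 E2.6283
G1 X7.07 Y7.07 E2.9202
G1 X3.83 Y9.24 E3.2120
G1 X0.00 Y10.00 E3.5042
G1 X-3.83 Y9.24 E3.7964
G1 X-7.07 Y7.07 E4.0882
G1 X-9.24 Y3.83 E4.3800
G1 X-10.00 Y0.00 E4.6723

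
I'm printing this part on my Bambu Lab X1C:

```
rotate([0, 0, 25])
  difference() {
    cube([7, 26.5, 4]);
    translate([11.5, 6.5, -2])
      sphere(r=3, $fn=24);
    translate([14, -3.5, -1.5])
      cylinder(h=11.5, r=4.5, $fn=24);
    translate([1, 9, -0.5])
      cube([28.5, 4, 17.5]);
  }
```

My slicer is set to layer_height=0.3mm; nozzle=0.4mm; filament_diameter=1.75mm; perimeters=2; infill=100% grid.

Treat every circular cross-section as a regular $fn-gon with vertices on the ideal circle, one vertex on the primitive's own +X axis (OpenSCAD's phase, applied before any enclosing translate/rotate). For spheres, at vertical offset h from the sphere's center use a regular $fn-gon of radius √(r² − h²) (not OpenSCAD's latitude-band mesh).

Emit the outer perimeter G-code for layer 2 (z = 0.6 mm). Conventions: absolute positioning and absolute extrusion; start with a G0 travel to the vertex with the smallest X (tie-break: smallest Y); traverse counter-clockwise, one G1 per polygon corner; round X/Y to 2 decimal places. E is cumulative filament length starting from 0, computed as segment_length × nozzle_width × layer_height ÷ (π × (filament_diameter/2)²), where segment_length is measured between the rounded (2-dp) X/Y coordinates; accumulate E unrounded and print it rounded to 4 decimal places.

At z = 0.6 mm: the 7×26.5 cube contributes its full rectangle; the r=3 sphere at (11.5, 6.5) contributes a regular 24-gon of circumradius √(3²−2.6²) = 1.497; the r=4.5 cylinder at (14, -3.5) gives a regular 24-gon of circumradius 4.5 (constant along its height); the cube at (1, 9) is present — its section is the full 28.5×4 rectangle; Taking the first minus the rest: starting from the 7×26.5 cube, the r=3 sphere at (11.5, 6.5) misses the remaining region (no effect); the r=4.5 cylinder at (14, -3.5) misses the remaining region (no effect); the 28.5×4 cube at (1, 9) partially overlaps it — only the 24.00 mm² overlap (of its 114.00 mm²) is removed, clipping the outline — 1 connected region; (rotated 25° about Z; rotation is an isometry so areas/perimeters/island counts are preserved). The outline is a single polygon with 8 vertices. Extrusion per mm of travel: 0.4 × 0.3 / (π × 0.875²) = 0.049890. Accumulating E over each segment gives final E = 3.9417.

G0 X-11.20 Y24.02 Z0.60
G1 X0.00 Y0.00 E1.3222
G1 X6.34 Y2.96 E1.6713
G1 X2.54 Y11.12 E2.1204
G1 X-2.90 Y8.58 E2.4199
G1 X-4.59 Y12.20 E2.6192
G1 X0.85 Y14.74 E2.9188
G1 X-4.86 Y26.98 E3.5926
G1 X-11.20 Y24.02 E3.9417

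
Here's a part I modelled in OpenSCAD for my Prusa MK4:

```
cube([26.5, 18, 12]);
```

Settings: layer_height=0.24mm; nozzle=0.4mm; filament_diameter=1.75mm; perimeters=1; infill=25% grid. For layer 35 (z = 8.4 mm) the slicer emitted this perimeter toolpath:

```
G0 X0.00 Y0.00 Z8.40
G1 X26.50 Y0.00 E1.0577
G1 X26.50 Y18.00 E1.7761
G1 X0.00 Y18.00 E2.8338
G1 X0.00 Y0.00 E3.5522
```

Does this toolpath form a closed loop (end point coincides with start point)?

Start point (G0): (0.00, 0.00). End point (last G1): the path returns to the start — closed.

yes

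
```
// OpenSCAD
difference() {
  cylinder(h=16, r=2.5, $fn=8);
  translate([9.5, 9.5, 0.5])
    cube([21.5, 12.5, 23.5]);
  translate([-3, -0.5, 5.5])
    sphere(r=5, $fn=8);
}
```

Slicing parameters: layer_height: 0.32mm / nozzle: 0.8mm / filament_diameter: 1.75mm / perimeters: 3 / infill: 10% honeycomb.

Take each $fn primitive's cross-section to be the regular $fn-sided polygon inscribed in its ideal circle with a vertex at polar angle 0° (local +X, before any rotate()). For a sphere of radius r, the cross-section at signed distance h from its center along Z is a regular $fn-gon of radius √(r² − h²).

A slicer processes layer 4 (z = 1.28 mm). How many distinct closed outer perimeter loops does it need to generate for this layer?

1

At z = 1.28 mm: the r=2.5 cylinder gives a regular 8-gon of circumradius 2.5 (constant along its height); the cube at (9.5, 9.5) is present — its section is the full 21.5×12.5 rectangle; the r=5 sphere at (-3, -0.5) slices to a regular 8-gon of circumradius 2.682 (√(r²−h²) with h=4.22 from center); Subtracting the remaining from the first: starting from the r=2.5 cylinder, the 21.5×12.5 cube at (9.5, 9.5) misses the remaining region (no effect); the r=5 sphere at (-3, -0.5) partially overlaps it — only the 5.04 mm² overlap (of its 20.34 mm²) is removed, clipping the outline — 1 connected region. The result has 1 disconnected region.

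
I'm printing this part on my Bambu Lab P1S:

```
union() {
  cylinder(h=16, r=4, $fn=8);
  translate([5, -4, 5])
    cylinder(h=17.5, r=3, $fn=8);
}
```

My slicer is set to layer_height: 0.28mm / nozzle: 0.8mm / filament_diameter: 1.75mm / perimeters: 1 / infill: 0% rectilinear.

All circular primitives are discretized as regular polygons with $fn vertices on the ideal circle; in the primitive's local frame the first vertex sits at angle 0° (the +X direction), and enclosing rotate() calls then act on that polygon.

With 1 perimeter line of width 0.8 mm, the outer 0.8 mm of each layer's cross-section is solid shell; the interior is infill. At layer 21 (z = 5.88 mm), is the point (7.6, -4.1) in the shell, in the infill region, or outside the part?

shell

At z = 5.88 mm: the r=4 cylinder contributes a regular 8-gon of circumradius 4; the cylinder at (5, -4): section is a regular 8-gon, circumradius r=3; Merging all regions: the regions partially overlap (shared area 0.38 mm²), so overlapping operands fuse into one piece — 1 connected region. Overall, the cross-section is a single solid region. The nearest boundary edge runs (8.00, -4.00)→(7.12, -6.12); distance from the point to it = 0.33 mm. The point is inside the cross-section, 0.33 mm from the nearest boundary — within the 0.8 mm shell band (1 × 0.8).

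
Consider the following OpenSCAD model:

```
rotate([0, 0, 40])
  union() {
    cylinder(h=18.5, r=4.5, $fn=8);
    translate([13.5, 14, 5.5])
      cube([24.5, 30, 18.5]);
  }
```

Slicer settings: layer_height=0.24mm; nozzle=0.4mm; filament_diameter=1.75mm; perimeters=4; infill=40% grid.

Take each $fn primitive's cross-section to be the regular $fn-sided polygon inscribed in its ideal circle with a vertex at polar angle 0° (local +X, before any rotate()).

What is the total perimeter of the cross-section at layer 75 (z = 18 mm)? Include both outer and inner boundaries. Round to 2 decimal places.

136.55 mm

At z = 18 mm: the cylinder: section is a regular 8-gon, circumradius r=4.5 (perimeter = 2·8·4.500·sin(180°/8) = 27.55 mm); the 24.5×30 cube at (13.5, 14) contributes its full rectangle (perimeter 109.00 mm); Combining (union): the 2 present regions are separate (no shared area or edge), so areas and boundary lengths simply add and each stays a separate island — boundary = 136.55 mm; (rotated 40° about Z; rotation is an isometry so areas/perimeters/island counts are preserved). Overall, the cross-section has 2 separate islands. Total boundary length (outer) = 136.55 mm.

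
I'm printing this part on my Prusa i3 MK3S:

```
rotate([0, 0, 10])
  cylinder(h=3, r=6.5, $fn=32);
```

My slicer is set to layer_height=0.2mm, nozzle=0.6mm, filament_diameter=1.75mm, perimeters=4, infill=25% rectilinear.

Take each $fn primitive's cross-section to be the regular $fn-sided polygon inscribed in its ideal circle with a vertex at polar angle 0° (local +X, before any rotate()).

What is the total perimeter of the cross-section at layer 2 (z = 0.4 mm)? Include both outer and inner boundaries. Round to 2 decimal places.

At z = 0.4 mm: the cylinder: section is a regular 32-gon, circumradius r=6.5 (perimeter = 2·32·6.500·sin(180°/32) = 40.78 mm); (rotated 10° about Z; rotation is an isometry so areas/perimeters/island counts are preserved). Overall, the cross-section is a single solid region. Total boundary length (outer) = 40.78 mm.

40.78 mm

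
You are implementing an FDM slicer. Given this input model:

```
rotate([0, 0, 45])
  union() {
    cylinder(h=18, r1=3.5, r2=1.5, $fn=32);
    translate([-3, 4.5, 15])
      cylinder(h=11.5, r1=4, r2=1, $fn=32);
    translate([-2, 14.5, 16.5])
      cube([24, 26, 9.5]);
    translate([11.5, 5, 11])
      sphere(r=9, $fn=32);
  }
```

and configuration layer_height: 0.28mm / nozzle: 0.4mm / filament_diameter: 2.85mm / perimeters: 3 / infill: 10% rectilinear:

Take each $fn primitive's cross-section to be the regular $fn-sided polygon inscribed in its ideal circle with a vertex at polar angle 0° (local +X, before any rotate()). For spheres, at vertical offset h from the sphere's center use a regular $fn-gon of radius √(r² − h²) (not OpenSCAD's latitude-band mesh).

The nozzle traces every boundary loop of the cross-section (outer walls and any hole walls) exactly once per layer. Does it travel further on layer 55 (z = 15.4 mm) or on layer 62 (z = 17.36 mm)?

layer 62 (z = 17.36 mm)

Layer 55 (z = 15.4): the cone: at t=0.856 of its height the radius interpolates to r₁+(r₂−r₁)t = 1.789, giving a regular 32-gon of that circumradius (perimeter = 2·32·1.789·sin(180°/32) = 11.22 mm); the cone at (-3, 4.5) (r1=4→r2=1) has section circumradius 3.896 here — a regular 32-gon (perimeter = 2·32·3.896·sin(180°/32) = 24.44 mm); the cube at (-2, 14.5) is absent (z outside [16.5, 26]); the sphere at (11.5, 5): section is a regular 32-gon, circumradius = √(r²−h²) = √(9²−4.4²) = 7.851 (perimeter = 2·32·7.851·sin(180°/32) = 49.25 mm); Merging all regions: the regions partially overlap (shared area 0.27 mm²), so the edge portions inside another operand are dropped and the merged outline is re-measured after clipping — boundary = 81.68 mm; (rotated 45° about Z; rotation is an isometry so areas/perimeters/island counts are preserved). So its perimeter = 81.68 mm. Layer 62 (z = 17.36): the cone (r1=3.5→r2=1.5) has section circumradius 1.571 here — a regular 32-gon (perimeter = 2·32·1.571·sin(180°/32) = 9.86 mm); the cone at (-3, 4.5): at t=0.205 of its height the radius interpolates to r₁+(r₂−r₁)t = 3.384, giving a regular 32-gon of that circumradius (perimeter = 2·32·3.384·sin(180°/32) = 21.23 mm); the cube at (-2, 14.5) is present — its section is the full 24×26 rectangle (perimeter 100.00 mm); the sphere at (11.5, 5): section is a regular 32-gon, circumradius = √(r²−h²) = √(9²−6.36²) = 6.368 (perimeter = 2·32·6.368·sin(180°/32) = 39.95 mm); Combining (union): the 4 present regions are separate (no shared area or edge), so areas and boundary lengths simply add and each stays a separate island — boundary = 171.03 mm; (rotated 45° about Z; rotation is an isometry so areas/perimeters/island counts are preserved). So its perimeter = 171.03 mm. Layer 62 is larger (171.03 vs 81.68 mm).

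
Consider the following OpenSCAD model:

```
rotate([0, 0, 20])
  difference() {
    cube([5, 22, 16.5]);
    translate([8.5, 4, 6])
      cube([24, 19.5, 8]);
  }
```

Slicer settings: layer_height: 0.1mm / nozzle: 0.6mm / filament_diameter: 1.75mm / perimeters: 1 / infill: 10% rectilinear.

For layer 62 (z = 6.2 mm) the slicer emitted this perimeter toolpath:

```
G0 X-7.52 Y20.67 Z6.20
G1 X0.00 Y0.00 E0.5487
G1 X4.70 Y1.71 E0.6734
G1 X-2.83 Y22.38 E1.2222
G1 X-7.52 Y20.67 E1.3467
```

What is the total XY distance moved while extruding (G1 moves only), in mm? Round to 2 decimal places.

53.99 mm

Sum the Euclidean lengths of each G1 segment: total = 53.99 mm.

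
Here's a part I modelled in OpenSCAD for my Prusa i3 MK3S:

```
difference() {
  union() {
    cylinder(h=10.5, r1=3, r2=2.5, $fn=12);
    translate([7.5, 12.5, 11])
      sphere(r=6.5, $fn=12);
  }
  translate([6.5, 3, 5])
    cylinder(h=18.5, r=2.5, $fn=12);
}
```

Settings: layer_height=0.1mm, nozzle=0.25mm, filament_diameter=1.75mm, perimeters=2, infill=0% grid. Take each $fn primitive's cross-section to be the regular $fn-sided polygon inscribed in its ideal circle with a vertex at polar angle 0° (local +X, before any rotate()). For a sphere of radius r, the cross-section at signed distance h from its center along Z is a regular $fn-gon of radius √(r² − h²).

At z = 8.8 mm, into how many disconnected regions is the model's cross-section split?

At z = 8.8 mm: the cone: at t=0.838 of its height the radius interpolates to r₁+(r₂−r₁)t = 2.581, giving a regular 12-gon of that circumradius; the sphere at (7.5, 12.5): section is a regular 12-gon, circumradius = √(r²−h²) = √(6.5²−2.2²) = 6.116; Taking the union: the 2 present regions are separate (no shared area or edge), so areas and boundary lengths simply add and each stays a separate island — 2 connected regions; the cylinder at (6.5, 3): section is a regular 12-gon, circumradius r=2.5; Subtracting the remaining from the first: starting from that combined region, the r=2.5 cylinder at (6.5, 3) misses the remaining region (no effect) — 2 connected regions. The result has 2 disconnected regions.

2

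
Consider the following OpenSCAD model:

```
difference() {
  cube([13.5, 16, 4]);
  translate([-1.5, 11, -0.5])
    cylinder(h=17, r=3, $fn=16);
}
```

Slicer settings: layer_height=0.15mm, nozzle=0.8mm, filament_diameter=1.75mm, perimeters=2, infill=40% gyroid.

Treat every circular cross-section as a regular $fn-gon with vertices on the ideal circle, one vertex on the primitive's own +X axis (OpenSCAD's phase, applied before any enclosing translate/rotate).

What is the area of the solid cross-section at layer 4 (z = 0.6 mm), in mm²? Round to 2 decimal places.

210.72 mm²

At z = 0.6 mm: the 13.5×16 cube contributes its full rectangle (area 216.00 mm²); the cylinder at (-1.5, 11): section is a regular 16-gon, circumradius r=3 (area = (16/2)·3.000²·sin(360°/16) = 27.55 mm²); Subtracting the remaining from the first: starting from the 13.5×16 cube (216.00 mm²), the r=3 cylinder at (-1.5, 11) partially overlaps it — only the 5.28 mm² overlap (of its 27.55 mm²) is removed, clipping the outline — area = 210.72 mm². Overall, the cross-section is a single solid region. Net area = 210.72 mm².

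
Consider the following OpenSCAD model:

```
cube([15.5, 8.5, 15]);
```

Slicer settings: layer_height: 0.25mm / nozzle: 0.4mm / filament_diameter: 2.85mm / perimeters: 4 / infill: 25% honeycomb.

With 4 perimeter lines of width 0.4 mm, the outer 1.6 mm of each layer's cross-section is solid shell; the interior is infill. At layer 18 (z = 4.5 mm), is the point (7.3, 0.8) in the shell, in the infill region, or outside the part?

At z = 4.5 mm: the cube is present — its section is the full 15.5×8.5 rectangle. Overall, the cross-section is a single solid region. The nearest boundary edge runs (0.00, 0.00)→(15.50, 0.00); distance from the point to it = 0.80 mm. The point is inside the cross-section, 0.80 mm from the nearest boundary — within the 1.6 mm shell band (4 × 0.4).

shell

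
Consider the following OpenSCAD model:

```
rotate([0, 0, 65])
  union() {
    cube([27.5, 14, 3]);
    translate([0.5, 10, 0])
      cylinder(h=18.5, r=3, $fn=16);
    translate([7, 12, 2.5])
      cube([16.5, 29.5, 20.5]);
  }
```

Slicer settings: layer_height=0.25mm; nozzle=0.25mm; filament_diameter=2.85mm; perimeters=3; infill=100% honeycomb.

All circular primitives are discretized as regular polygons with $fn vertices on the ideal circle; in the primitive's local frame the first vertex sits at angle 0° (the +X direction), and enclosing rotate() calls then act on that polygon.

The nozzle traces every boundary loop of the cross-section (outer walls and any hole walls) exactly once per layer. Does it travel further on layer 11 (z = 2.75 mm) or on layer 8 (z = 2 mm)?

Layer 11 (z = 2.75): the cube is present — its section is the full 27.5×14 rectangle (perimeter 83.00 mm); the r=3 cylinder at (0.5, 10) gives a regular 16-gon of circumradius 3 (constant along its height) (perimeter = 2·16·3.000·sin(180°/16) = 18.73 mm); the cube at (7, 12) is present — its section is the full 16.5×29.5 rectangle (perimeter 92.00 mm); Combining (union): the regions partially overlap (shared area 49.73 mm²), so the edge portions inside another operand are dropped and the merged outline is re-measured after clipping — boundary = 140.54 mm; (rotated 65° about Z; rotation is an isometry so areas/perimeters/island counts are preserved). So its perimeter = 140.54 mm. Layer 8 (z = 2): the cube is present — its section is the full 27.5×14 rectangle (perimeter 83.00 mm); the r=3 cylinder at (0.5, 10) gives a regular 16-gon of circumradius 3 (constant along its height) (perimeter = 2·16·3.000·sin(180°/16) = 18.73 mm); the cube at (7, 12) does not reach this height (z outside [2.5, 23]); Merging all regions: the regions partially overlap (shared area 16.73 mm²), so the edge portions inside another operand are dropped and the merged outline is re-measured after clipping — boundary = 85.54 mm; (whole slice rotated 65° about Z — lengths, areas and connectivity unchanged). So its perimeter = 85.54 mm. Layer 11 is larger (140.54 vs 85.54 mm).

layer 11 (z = 2.75 mm)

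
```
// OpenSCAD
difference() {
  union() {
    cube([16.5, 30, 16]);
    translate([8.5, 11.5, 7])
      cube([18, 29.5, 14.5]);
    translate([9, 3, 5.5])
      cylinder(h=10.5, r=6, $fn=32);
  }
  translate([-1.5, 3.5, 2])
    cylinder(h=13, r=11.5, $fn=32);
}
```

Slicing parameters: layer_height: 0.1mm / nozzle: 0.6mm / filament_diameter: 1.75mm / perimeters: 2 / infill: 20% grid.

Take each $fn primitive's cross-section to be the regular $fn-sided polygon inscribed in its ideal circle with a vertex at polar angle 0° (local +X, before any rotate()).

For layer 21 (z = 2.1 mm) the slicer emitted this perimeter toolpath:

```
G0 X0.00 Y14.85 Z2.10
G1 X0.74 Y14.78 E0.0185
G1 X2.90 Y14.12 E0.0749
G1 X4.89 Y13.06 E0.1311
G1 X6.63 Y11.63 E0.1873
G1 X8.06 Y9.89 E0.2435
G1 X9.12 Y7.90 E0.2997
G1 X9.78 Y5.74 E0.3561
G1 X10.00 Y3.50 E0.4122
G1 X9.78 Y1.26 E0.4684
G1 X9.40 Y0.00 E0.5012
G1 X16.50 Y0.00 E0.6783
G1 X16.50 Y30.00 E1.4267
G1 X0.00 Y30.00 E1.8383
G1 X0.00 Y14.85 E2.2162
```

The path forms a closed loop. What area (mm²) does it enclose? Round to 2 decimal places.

Apply the shoelace formula to the sequence of (X, Y) vertices; enclosed area = 374.73 mm².

374.73 mm²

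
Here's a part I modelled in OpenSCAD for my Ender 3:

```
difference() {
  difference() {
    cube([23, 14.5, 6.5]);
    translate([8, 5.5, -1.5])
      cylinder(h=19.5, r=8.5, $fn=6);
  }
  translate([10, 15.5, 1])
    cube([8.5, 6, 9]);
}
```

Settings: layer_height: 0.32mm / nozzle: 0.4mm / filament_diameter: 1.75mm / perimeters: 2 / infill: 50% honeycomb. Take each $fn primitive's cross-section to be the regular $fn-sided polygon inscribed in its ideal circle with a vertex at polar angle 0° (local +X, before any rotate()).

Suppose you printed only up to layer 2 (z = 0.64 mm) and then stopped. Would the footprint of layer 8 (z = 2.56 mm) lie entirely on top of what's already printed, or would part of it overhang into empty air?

Compare the two slices. At z = 0.64: the cube is present — its section is the full 23×14.5 rectangle (area 333.50 mm²); the cylinder at (8, 5.5): section is a regular 6-gon, circumradius r=8.5 (area = (6/2)·8.500²·sin(360°/6) = 187.71 mm²); Taking the first minus the rest: starting from the 23×14.5 cube (333.50 mm²), the r=8.5 cylinder at (8, 5.5) partially overlaps it — only the 169.46 mm² overlap (of its 187.71 mm²) is removed, clipping the outline — area = 164.04 mm²; the cube at (10, 15.5) is not intersected at this z (z outside [1, 10]); After the difference (first − rest): none of the subtracted shapes is present at this height, so that combined region is unchanged — area = 164.04 mm². At z = 2.56: the cube (footprint 23×14.5) is included at this height (area 333.50 mm²); the r=8.5 cylinder at (8, 5.5) gives a regular 6-gon of circumradius 8.5 (constant along its height) (area = (6/2)·8.500²·sin(360°/6) = 187.71 mm²); Subtracting the remaining from the first: starting from the 23×14.5 cube (333.50 mm²), the r=8.5 cylinder at (8, 5.5) partially overlaps it — only the 169.46 mm² overlap (of its 187.71 mm²) is removed, clipping the outline — area = 164.04 mm²; the cube at (10, 15.5) is present — its section is the full 8.5×6 rectangle (area 51.00 mm²); Subtracting the remaining from the first: starting from the result so far (164.04 mm²), the 8.5×6 cube at (10, 15.5) misses the remaining region (no effect) — area = 164.04 mm². Checking containment: the cross-section at z = 2.56 is a subset of the cross-section at z = 0.64.

entirely on top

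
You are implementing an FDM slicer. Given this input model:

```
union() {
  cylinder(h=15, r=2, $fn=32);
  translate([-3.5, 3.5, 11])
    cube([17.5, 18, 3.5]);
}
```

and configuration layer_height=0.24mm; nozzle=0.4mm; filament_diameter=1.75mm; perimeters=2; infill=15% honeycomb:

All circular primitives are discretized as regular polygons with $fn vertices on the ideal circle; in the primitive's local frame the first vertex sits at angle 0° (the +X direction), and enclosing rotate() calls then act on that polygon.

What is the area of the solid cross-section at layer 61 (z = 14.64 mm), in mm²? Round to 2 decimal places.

12.49 mm²

At z = 14.64 mm: the r=2 cylinder contributes a regular 32-gon of circumradius 2 (area = (32/2)·2.000²·sin(360°/32) = 12.49 mm²); the cube at (-3.5, 3.5) is absent (z outside [11, 14.5]); Taking the union: only the r=2 cylinder is present, so the union is just that shape — area = 12.49 mm². Overall, the cross-section is a single solid region. Net area = 12.49 mm².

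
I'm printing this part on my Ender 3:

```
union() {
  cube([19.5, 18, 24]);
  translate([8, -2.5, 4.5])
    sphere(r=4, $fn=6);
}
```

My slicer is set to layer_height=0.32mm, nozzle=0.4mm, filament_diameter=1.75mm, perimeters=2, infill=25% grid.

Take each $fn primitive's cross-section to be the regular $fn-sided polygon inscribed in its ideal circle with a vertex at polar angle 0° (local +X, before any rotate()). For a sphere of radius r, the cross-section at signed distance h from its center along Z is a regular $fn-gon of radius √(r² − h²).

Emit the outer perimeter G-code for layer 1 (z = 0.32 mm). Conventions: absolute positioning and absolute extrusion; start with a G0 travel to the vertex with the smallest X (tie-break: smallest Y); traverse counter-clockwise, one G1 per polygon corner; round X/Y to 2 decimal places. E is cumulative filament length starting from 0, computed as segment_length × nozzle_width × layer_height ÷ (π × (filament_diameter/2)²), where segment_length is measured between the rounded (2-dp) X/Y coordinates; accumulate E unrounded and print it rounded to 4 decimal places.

G0 X0.00 Y0.00 Z0.32
G1 X19.50 Y0.00 E1.0377
G1 X19.50 Y18.00 E1.9956
G1 X0.00 Y18.00 E3.0333
G1 X0.00 Y0.00 E3.9912

At z = 0.32 mm: the 19.5×18 cube contributes its full rectangle; the sphere at (8, -2.5) does not reach this height (|z−center|=4.180 > r=4); Taking the union: only the 19.5×18 cube is present, so the union is just that shape — 1 connected region. The outline is a single polygon with 4 vertices. Extrusion per mm of travel: 0.4 × 0.32 / (π × 0.875²) = 0.053216. Accumulating E over each segment gives final E = 3.9912.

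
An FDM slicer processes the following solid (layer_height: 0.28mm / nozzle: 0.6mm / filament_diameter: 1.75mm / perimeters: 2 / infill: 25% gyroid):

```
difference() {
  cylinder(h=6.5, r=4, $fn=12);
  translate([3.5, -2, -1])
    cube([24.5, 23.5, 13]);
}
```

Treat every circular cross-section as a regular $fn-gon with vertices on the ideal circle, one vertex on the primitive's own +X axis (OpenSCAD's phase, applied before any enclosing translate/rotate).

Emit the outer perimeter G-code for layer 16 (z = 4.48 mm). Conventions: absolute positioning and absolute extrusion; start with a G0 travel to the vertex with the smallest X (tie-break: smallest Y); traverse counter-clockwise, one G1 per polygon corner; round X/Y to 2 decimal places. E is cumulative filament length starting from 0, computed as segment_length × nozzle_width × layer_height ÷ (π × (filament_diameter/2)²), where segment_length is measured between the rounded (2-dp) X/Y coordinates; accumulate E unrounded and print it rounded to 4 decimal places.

G0 X-4.00 Y0.00 Z4.48
G1 X-3.46 Y-2.00 E0.1447
G1 X-2.00 Y-3.46 E0.2889
G1 X0.00 Y-4.00 E0.4336
G1 X2.00 Y-3.46 E0.5783
G1 X3.46 Y-2.00 E0.7225
G1 X3.50 Y-1.87 E0.7320
G1 X3.50 Y1.87 E0.9932
G1 X3.46 Y2.00 E1.0027
G1 X2.00 Y3.46 E1.1470
G1 X0.00 Y4.00 E1.2917
G1 X-2.00 Y3.46 E1.4363
G1 X-3.46 Y2.00 E1.5806
G1 X-4.00 Y0.00 E1.7253

At z = 4.48 mm: the r=4 cylinder contributes a regular 12-gon of circumradius 4; the cube at (3.5, -2) (footprint 24.5×23.5) is included at this height; After the difference (first − rest): starting from the r=4 cylinder, the 24.5×23.5 cube at (3.5, -2) partially overlaps it — only the 0.93 mm² overlap (of its 575.75 mm²) is removed, clipping the outline — 1 connected region. The outline is a single polygon with 13 vertices. Extrusion per mm of travel: 0.6 × 0.28 / (π × 0.875²) = 0.069846. Accumulating E over each segment gives final E = 1.7253.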